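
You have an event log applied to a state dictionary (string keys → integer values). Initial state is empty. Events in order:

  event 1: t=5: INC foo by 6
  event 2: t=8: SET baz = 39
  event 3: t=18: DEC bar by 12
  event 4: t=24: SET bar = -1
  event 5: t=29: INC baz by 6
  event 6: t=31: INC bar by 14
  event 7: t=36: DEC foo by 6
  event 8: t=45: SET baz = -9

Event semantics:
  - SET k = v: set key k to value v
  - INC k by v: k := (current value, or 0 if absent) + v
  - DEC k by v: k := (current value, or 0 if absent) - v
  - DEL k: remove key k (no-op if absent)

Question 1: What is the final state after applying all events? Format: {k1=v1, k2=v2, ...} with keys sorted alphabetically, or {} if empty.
  after event 1 (t=5: INC foo by 6): {foo=6}
  after event 2 (t=8: SET baz = 39): {baz=39, foo=6}
  after event 3 (t=18: DEC bar by 12): {bar=-12, baz=39, foo=6}
  after event 4 (t=24: SET bar = -1): {bar=-1, baz=39, foo=6}
  after event 5 (t=29: INC baz by 6): {bar=-1, baz=45, foo=6}
  after event 6 (t=31: INC bar by 14): {bar=13, baz=45, foo=6}
  after event 7 (t=36: DEC foo by 6): {bar=13, baz=45, foo=0}
  after event 8 (t=45: SET baz = -9): {bar=13, baz=-9, foo=0}

Answer: {bar=13, baz=-9, foo=0}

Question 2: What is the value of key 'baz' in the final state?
Answer: -9

Derivation:
Track key 'baz' through all 8 events:
  event 1 (t=5: INC foo by 6): baz unchanged
  event 2 (t=8: SET baz = 39): baz (absent) -> 39
  event 3 (t=18: DEC bar by 12): baz unchanged
  event 4 (t=24: SET bar = -1): baz unchanged
  event 5 (t=29: INC baz by 6): baz 39 -> 45
  event 6 (t=31: INC bar by 14): baz unchanged
  event 7 (t=36: DEC foo by 6): baz unchanged
  event 8 (t=45: SET baz = -9): baz 45 -> -9
Final: baz = -9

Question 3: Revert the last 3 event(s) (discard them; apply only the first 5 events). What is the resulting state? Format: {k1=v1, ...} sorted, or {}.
Answer: {bar=-1, baz=45, foo=6}

Derivation:
Keep first 5 events (discard last 3):
  after event 1 (t=5: INC foo by 6): {foo=6}
  after event 2 (t=8: SET baz = 39): {baz=39, foo=6}
  after event 3 (t=18: DEC bar by 12): {bar=-12, baz=39, foo=6}
  after event 4 (t=24: SET bar = -1): {bar=-1, baz=39, foo=6}
  after event 5 (t=29: INC baz by 6): {bar=-1, baz=45, foo=6}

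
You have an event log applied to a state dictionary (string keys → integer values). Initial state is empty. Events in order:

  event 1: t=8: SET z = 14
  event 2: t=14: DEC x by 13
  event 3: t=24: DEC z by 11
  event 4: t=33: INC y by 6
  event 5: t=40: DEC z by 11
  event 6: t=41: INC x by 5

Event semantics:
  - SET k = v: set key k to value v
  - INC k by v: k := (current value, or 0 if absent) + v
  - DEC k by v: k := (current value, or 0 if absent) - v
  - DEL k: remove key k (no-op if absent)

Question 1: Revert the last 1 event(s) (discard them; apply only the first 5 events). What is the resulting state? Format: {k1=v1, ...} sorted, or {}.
Answer: {x=-13, y=6, z=-8}

Derivation:
Keep first 5 events (discard last 1):
  after event 1 (t=8: SET z = 14): {z=14}
  after event 2 (t=14: DEC x by 13): {x=-13, z=14}
  after event 3 (t=24: DEC z by 11): {x=-13, z=3}
  after event 4 (t=33: INC y by 6): {x=-13, y=6, z=3}
  after event 5 (t=40: DEC z by 11): {x=-13, y=6, z=-8}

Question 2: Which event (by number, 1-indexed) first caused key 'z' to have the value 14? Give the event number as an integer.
Answer: 1

Derivation:
Looking for first event where z becomes 14:
  event 1: z (absent) -> 14  <-- first match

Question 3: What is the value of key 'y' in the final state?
Track key 'y' through all 6 events:
  event 1 (t=8: SET z = 14): y unchanged
  event 2 (t=14: DEC x by 13): y unchanged
  event 3 (t=24: DEC z by 11): y unchanged
  event 4 (t=33: INC y by 6): y (absent) -> 6
  event 5 (t=40: DEC z by 11): y unchanged
  event 6 (t=41: INC x by 5): y unchanged
Final: y = 6

Answer: 6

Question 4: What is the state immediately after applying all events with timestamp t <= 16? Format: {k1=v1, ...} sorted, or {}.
Apply events with t <= 16 (2 events):
  after event 1 (t=8: SET z = 14): {z=14}
  after event 2 (t=14: DEC x by 13): {x=-13, z=14}

Answer: {x=-13, z=14}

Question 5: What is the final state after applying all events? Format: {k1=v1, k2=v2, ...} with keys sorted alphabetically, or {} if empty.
  after event 1 (t=8: SET z = 14): {z=14}
  after event 2 (t=14: DEC x by 13): {x=-13, z=14}
  after event 3 (t=24: DEC z by 11): {x=-13, z=3}
  after event 4 (t=33: INC y by 6): {x=-13, y=6, z=3}
  after event 5 (t=40: DEC z by 11): {x=-13, y=6, z=-8}
  after event 6 (t=41: INC x by 5): {x=-8, y=6, z=-8}

Answer: {x=-8, y=6, z=-8}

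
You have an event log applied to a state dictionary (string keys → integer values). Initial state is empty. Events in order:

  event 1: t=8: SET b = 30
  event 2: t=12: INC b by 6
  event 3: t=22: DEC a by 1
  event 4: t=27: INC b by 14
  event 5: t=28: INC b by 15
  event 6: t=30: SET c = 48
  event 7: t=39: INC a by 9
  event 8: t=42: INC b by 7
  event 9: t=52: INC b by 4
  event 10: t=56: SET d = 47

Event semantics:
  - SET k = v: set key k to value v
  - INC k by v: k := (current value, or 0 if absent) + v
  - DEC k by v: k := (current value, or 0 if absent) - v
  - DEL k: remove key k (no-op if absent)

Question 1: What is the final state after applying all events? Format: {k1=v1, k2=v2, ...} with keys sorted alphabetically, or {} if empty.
  after event 1 (t=8: SET b = 30): {b=30}
  after event 2 (t=12: INC b by 6): {b=36}
  after event 3 (t=22: DEC a by 1): {a=-1, b=36}
  after event 4 (t=27: INC b by 14): {a=-1, b=50}
  after event 5 (t=28: INC b by 15): {a=-1, b=65}
  after event 6 (t=30: SET c = 48): {a=-1, b=65, c=48}
  after event 7 (t=39: INC a by 9): {a=8, b=65, c=48}
  after event 8 (t=42: INC b by 7): {a=8, b=72, c=48}
  after event 9 (t=52: INC b by 4): {a=8, b=76, c=48}
  after event 10 (t=56: SET d = 47): {a=8, b=76, c=48, d=47}

Answer: {a=8, b=76, c=48, d=47}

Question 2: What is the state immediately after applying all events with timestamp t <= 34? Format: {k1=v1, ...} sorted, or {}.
Apply events with t <= 34 (6 events):
  after event 1 (t=8: SET b = 30): {b=30}
  after event 2 (t=12: INC b by 6): {b=36}
  after event 3 (t=22: DEC a by 1): {a=-1, b=36}
  after event 4 (t=27: INC b by 14): {a=-1, b=50}
  after event 5 (t=28: INC b by 15): {a=-1, b=65}
  after event 6 (t=30: SET c = 48): {a=-1, b=65, c=48}

Answer: {a=-1, b=65, c=48}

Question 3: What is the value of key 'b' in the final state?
Answer: 76

Derivation:
Track key 'b' through all 10 events:
  event 1 (t=8: SET b = 30): b (absent) -> 30
  event 2 (t=12: INC b by 6): b 30 -> 36
  event 3 (t=22: DEC a by 1): b unchanged
  event 4 (t=27: INC b by 14): b 36 -> 50
  event 5 (t=28: INC b by 15): b 50 -> 65
  event 6 (t=30: SET c = 48): b unchanged
  event 7 (t=39: INC a by 9): b unchanged
  event 8 (t=42: INC b by 7): b 65 -> 72
  event 9 (t=52: INC b by 4): b 72 -> 76
  event 10 (t=56: SET d = 47): b unchanged
Final: b = 76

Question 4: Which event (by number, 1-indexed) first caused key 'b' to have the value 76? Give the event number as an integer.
Answer: 9

Derivation:
Looking for first event where b becomes 76:
  event 1: b = 30
  event 2: b = 36
  event 3: b = 36
  event 4: b = 50
  event 5: b = 65
  event 6: b = 65
  event 7: b = 65
  event 8: b = 72
  event 9: b 72 -> 76  <-- first match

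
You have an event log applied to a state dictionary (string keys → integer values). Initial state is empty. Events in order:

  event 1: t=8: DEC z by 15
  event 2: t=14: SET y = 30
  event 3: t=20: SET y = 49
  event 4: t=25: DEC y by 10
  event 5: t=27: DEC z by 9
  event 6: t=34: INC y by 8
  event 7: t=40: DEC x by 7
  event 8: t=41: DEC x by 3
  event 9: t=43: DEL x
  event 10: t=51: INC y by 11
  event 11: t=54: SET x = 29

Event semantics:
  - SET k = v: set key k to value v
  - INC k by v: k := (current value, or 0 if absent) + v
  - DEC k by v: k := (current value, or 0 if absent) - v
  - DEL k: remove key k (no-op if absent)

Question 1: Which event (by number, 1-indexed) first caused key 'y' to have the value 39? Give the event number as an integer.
Looking for first event where y becomes 39:
  event 2: y = 30
  event 3: y = 49
  event 4: y 49 -> 39  <-- first match

Answer: 4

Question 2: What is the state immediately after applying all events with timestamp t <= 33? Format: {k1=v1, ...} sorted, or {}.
Answer: {y=39, z=-24}

Derivation:
Apply events with t <= 33 (5 events):
  after event 1 (t=8: DEC z by 15): {z=-15}
  after event 2 (t=14: SET y = 30): {y=30, z=-15}
  after event 3 (t=20: SET y = 49): {y=49, z=-15}
  after event 4 (t=25: DEC y by 10): {y=39, z=-15}
  after event 5 (t=27: DEC z by 9): {y=39, z=-24}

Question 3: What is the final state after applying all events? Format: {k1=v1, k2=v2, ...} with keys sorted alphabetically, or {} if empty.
  after event 1 (t=8: DEC z by 15): {z=-15}
  after event 2 (t=14: SET y = 30): {y=30, z=-15}
  after event 3 (t=20: SET y = 49): {y=49, z=-15}
  after event 4 (t=25: DEC y by 10): {y=39, z=-15}
  after event 5 (t=27: DEC z by 9): {y=39, z=-24}
  after event 6 (t=34: INC y by 8): {y=47, z=-24}
  after event 7 (t=40: DEC x by 7): {x=-7, y=47, z=-24}
  after event 8 (t=41: DEC x by 3): {x=-10, y=47, z=-24}
  after event 9 (t=43: DEL x): {y=47, z=-24}
  after event 10 (t=51: INC y by 11): {y=58, z=-24}
  after event 11 (t=54: SET x = 29): {x=29, y=58, z=-24}

Answer: {x=29, y=58, z=-24}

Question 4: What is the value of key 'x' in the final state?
Answer: 29

Derivation:
Track key 'x' through all 11 events:
  event 1 (t=8: DEC z by 15): x unchanged
  event 2 (t=14: SET y = 30): x unchanged
  event 3 (t=20: SET y = 49): x unchanged
  event 4 (t=25: DEC y by 10): x unchanged
  event 5 (t=27: DEC z by 9): x unchanged
  event 6 (t=34: INC y by 8): x unchanged
  event 7 (t=40: DEC x by 7): x (absent) -> -7
  event 8 (t=41: DEC x by 3): x -7 -> -10
  event 9 (t=43: DEL x): x -10 -> (absent)
  event 10 (t=51: INC y by 11): x unchanged
  event 11 (t=54: SET x = 29): x (absent) -> 29
Final: x = 29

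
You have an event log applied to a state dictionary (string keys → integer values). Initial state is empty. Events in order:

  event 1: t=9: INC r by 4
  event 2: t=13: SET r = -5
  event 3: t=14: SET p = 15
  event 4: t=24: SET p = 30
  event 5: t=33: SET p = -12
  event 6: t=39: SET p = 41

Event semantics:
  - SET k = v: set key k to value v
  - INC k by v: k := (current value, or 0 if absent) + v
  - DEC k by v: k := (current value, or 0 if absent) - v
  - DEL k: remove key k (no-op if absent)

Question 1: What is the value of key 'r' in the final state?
Track key 'r' through all 6 events:
  event 1 (t=9: INC r by 4): r (absent) -> 4
  event 2 (t=13: SET r = -5): r 4 -> -5
  event 3 (t=14: SET p = 15): r unchanged
  event 4 (t=24: SET p = 30): r unchanged
  event 5 (t=33: SET p = -12): r unchanged
  event 6 (t=39: SET p = 41): r unchanged
Final: r = -5

Answer: -5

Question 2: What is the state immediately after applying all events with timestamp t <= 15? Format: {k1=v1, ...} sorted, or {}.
Apply events with t <= 15 (3 events):
  after event 1 (t=9: INC r by 4): {r=4}
  after event 2 (t=13: SET r = -5): {r=-5}
  after event 3 (t=14: SET p = 15): {p=15, r=-5}

Answer: {p=15, r=-5}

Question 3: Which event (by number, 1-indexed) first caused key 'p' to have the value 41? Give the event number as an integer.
Answer: 6

Derivation:
Looking for first event where p becomes 41:
  event 3: p = 15
  event 4: p = 30
  event 5: p = -12
  event 6: p -12 -> 41  <-- first match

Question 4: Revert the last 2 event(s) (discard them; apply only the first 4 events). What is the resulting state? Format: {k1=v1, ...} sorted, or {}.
Answer: {p=30, r=-5}

Derivation:
Keep first 4 events (discard last 2):
  after event 1 (t=9: INC r by 4): {r=4}
  after event 2 (t=13: SET r = -5): {r=-5}
  after event 3 (t=14: SET p = 15): {p=15, r=-5}
  after event 4 (t=24: SET p = 30): {p=30, r=-5}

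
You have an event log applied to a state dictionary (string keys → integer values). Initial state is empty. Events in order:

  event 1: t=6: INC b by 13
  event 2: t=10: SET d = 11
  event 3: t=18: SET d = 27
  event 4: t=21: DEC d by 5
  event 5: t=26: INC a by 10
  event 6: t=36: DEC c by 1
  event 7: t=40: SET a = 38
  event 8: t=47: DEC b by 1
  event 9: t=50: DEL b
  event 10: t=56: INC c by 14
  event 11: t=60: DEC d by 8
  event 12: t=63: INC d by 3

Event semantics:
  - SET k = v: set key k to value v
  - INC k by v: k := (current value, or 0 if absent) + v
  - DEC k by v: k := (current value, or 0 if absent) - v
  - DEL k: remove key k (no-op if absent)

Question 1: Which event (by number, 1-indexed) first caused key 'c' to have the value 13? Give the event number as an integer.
Looking for first event where c becomes 13:
  event 6: c = -1
  event 7: c = -1
  event 8: c = -1
  event 9: c = -1
  event 10: c -1 -> 13  <-- first match

Answer: 10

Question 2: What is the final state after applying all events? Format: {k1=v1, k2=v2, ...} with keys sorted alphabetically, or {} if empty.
  after event 1 (t=6: INC b by 13): {b=13}
  after event 2 (t=10: SET d = 11): {b=13, d=11}
  after event 3 (t=18: SET d = 27): {b=13, d=27}
  after event 4 (t=21: DEC d by 5): {b=13, d=22}
  after event 5 (t=26: INC a by 10): {a=10, b=13, d=22}
  after event 6 (t=36: DEC c by 1): {a=10, b=13, c=-1, d=22}
  after event 7 (t=40: SET a = 38): {a=38, b=13, c=-1, d=22}
  after event 8 (t=47: DEC b by 1): {a=38, b=12, c=-1, d=22}
  after event 9 (t=50: DEL b): {a=38, c=-1, d=22}
  after event 10 (t=56: INC c by 14): {a=38, c=13, d=22}
  after event 11 (t=60: DEC d by 8): {a=38, c=13, d=14}
  after event 12 (t=63: INC d by 3): {a=38, c=13, d=17}

Answer: {a=38, c=13, d=17}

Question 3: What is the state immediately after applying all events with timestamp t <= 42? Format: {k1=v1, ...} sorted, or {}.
Apply events with t <= 42 (7 events):
  after event 1 (t=6: INC b by 13): {b=13}
  after event 2 (t=10: SET d = 11): {b=13, d=11}
  after event 3 (t=18: SET d = 27): {b=13, d=27}
  after event 4 (t=21: DEC d by 5): {b=13, d=22}
  after event 5 (t=26: INC a by 10): {a=10, b=13, d=22}
  after event 6 (t=36: DEC c by 1): {a=10, b=13, c=-1, d=22}
  after event 7 (t=40: SET a = 38): {a=38, b=13, c=-1, d=22}

Answer: {a=38, b=13, c=-1, d=22}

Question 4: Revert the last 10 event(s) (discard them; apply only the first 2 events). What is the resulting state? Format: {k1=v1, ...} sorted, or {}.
Answer: {b=13, d=11}

Derivation:
Keep first 2 events (discard last 10):
  after event 1 (t=6: INC b by 13): {b=13}
  after event 2 (t=10: SET d = 11): {b=13, d=11}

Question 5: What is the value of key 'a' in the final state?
Track key 'a' through all 12 events:
  event 1 (t=6: INC b by 13): a unchanged
  event 2 (t=10: SET d = 11): a unchanged
  event 3 (t=18: SET d = 27): a unchanged
  event 4 (t=21: DEC d by 5): a unchanged
  event 5 (t=26: INC a by 10): a (absent) -> 10
  event 6 (t=36: DEC c by 1): a unchanged
  event 7 (t=40: SET a = 38): a 10 -> 38
  event 8 (t=47: DEC b by 1): a unchanged
  event 9 (t=50: DEL b): a unchanged
  event 10 (t=56: INC c by 14): a unchanged
  event 11 (t=60: DEC d by 8): a unchanged
  event 12 (t=63: INC d by 3): a unchanged
Final: a = 38

Answer: 38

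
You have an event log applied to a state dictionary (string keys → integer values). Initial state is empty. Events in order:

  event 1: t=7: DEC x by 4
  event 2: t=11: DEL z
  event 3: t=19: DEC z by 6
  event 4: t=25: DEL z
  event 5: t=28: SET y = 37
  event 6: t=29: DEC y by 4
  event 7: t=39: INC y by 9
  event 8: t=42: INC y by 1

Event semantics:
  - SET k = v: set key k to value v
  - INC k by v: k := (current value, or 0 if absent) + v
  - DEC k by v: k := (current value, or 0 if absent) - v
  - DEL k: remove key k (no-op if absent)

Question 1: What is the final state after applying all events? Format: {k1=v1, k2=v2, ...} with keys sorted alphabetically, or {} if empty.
Answer: {x=-4, y=43}

Derivation:
  after event 1 (t=7: DEC x by 4): {x=-4}
  after event 2 (t=11: DEL z): {x=-4}
  after event 3 (t=19: DEC z by 6): {x=-4, z=-6}
  after event 4 (t=25: DEL z): {x=-4}
  after event 5 (t=28: SET y = 37): {x=-4, y=37}
  after event 6 (t=29: DEC y by 4): {x=-4, y=33}
  after event 7 (t=39: INC y by 9): {x=-4, y=42}
  after event 8 (t=42: INC y by 1): {x=-4, y=43}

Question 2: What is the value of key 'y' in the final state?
Track key 'y' through all 8 events:
  event 1 (t=7: DEC x by 4): y unchanged
  event 2 (t=11: DEL z): y unchanged
  event 3 (t=19: DEC z by 6): y unchanged
  event 4 (t=25: DEL z): y unchanged
  event 5 (t=28: SET y = 37): y (absent) -> 37
  event 6 (t=29: DEC y by 4): y 37 -> 33
  event 7 (t=39: INC y by 9): y 33 -> 42
  event 8 (t=42: INC y by 1): y 42 -> 43
Final: y = 43

Answer: 43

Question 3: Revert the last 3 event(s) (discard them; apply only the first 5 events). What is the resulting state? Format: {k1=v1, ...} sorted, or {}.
Answer: {x=-4, y=37}

Derivation:
Keep first 5 events (discard last 3):
  after event 1 (t=7: DEC x by 4): {x=-4}
  after event 2 (t=11: DEL z): {x=-4}
  after event 3 (t=19: DEC z by 6): {x=-4, z=-6}
  after event 4 (t=25: DEL z): {x=-4}
  after event 5 (t=28: SET y = 37): {x=-4, y=37}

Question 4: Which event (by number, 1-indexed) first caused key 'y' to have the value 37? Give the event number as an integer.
Answer: 5

Derivation:
Looking for first event where y becomes 37:
  event 5: y (absent) -> 37  <-- first match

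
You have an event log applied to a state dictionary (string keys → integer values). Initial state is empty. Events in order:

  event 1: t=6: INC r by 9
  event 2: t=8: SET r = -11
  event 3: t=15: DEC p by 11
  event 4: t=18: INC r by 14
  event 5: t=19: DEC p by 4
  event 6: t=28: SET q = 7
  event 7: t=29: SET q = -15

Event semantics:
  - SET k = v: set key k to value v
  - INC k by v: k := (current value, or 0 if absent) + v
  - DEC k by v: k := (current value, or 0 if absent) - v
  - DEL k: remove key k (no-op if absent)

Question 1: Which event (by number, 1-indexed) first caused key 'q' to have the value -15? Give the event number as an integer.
Answer: 7

Derivation:
Looking for first event where q becomes -15:
  event 6: q = 7
  event 7: q 7 -> -15  <-- first match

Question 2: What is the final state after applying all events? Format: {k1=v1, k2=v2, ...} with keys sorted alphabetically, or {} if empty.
Answer: {p=-15, q=-15, r=3}

Derivation:
  after event 1 (t=6: INC r by 9): {r=9}
  after event 2 (t=8: SET r = -11): {r=-11}
  after event 3 (t=15: DEC p by 11): {p=-11, r=-11}
  after event 4 (t=18: INC r by 14): {p=-11, r=3}
  after event 5 (t=19: DEC p by 4): {p=-15, r=3}
  after event 6 (t=28: SET q = 7): {p=-15, q=7, r=3}
  after event 7 (t=29: SET q = -15): {p=-15, q=-15, r=3}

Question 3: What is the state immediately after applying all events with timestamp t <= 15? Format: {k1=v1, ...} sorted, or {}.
Apply events with t <= 15 (3 events):
  after event 1 (t=6: INC r by 9): {r=9}
  after event 2 (t=8: SET r = -11): {r=-11}
  after event 3 (t=15: DEC p by 11): {p=-11, r=-11}

Answer: {p=-11, r=-11}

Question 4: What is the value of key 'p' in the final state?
Answer: -15

Derivation:
Track key 'p' through all 7 events:
  event 1 (t=6: INC r by 9): p unchanged
  event 2 (t=8: SET r = -11): p unchanged
  event 3 (t=15: DEC p by 11): p (absent) -> -11
  event 4 (t=18: INC r by 14): p unchanged
  event 5 (t=19: DEC p by 4): p -11 -> -15
  event 6 (t=28: SET q = 7): p unchanged
  event 7 (t=29: SET q = -15): p unchanged
Final: p = -15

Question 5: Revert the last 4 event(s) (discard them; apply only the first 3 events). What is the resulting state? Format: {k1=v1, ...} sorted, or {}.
Answer: {p=-11, r=-11}

Derivation:
Keep first 3 events (discard last 4):
  after event 1 (t=6: INC r by 9): {r=9}
  after event 2 (t=8: SET r = -11): {r=-11}
  after event 3 (t=15: DEC p by 11): {p=-11, r=-11}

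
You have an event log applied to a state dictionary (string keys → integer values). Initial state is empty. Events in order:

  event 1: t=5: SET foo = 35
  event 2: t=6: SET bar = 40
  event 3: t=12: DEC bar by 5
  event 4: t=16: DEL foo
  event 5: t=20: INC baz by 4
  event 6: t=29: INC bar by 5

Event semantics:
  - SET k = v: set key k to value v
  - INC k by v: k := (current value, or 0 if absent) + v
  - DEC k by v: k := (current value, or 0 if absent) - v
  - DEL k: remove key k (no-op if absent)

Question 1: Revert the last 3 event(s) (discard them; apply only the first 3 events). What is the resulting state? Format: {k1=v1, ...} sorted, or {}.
Answer: {bar=35, foo=35}

Derivation:
Keep first 3 events (discard last 3):
  after event 1 (t=5: SET foo = 35): {foo=35}
  after event 2 (t=6: SET bar = 40): {bar=40, foo=35}
  after event 3 (t=12: DEC bar by 5): {bar=35, foo=35}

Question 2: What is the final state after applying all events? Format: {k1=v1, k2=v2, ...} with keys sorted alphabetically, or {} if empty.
Answer: {bar=40, baz=4}

Derivation:
  after event 1 (t=5: SET foo = 35): {foo=35}
  after event 2 (t=6: SET bar = 40): {bar=40, foo=35}
  after event 3 (t=12: DEC bar by 5): {bar=35, foo=35}
  after event 4 (t=16: DEL foo): {bar=35}
  after event 5 (t=20: INC baz by 4): {bar=35, baz=4}
  after event 6 (t=29: INC bar by 5): {bar=40, baz=4}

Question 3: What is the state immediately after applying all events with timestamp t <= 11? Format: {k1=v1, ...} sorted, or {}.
Apply events with t <= 11 (2 events):
  after event 1 (t=5: SET foo = 35): {foo=35}
  after event 2 (t=6: SET bar = 40): {bar=40, foo=35}

Answer: {bar=40, foo=35}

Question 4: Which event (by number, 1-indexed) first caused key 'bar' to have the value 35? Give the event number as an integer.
Looking for first event where bar becomes 35:
  event 2: bar = 40
  event 3: bar 40 -> 35  <-- first match

Answer: 3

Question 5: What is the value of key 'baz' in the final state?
Answer: 4

Derivation:
Track key 'baz' through all 6 events:
  event 1 (t=5: SET foo = 35): baz unchanged
  event 2 (t=6: SET bar = 40): baz unchanged
  event 3 (t=12: DEC bar by 5): baz unchanged
  event 4 (t=16: DEL foo): baz unchanged
  event 5 (t=20: INC baz by 4): baz (absent) -> 4
  event 6 (t=29: INC bar by 5): baz unchanged
Final: baz = 4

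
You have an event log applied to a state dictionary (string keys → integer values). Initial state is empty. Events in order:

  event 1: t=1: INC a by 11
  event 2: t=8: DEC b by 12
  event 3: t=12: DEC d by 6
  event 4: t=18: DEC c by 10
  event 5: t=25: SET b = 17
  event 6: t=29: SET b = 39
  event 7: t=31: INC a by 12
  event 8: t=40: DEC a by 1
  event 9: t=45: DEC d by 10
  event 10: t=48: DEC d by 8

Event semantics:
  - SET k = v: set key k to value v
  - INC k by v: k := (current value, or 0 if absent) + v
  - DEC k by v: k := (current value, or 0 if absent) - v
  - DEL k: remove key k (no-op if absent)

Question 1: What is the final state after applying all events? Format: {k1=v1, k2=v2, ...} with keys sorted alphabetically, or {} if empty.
  after event 1 (t=1: INC a by 11): {a=11}
  after event 2 (t=8: DEC b by 12): {a=11, b=-12}
  after event 3 (t=12: DEC d by 6): {a=11, b=-12, d=-6}
  after event 4 (t=18: DEC c by 10): {a=11, b=-12, c=-10, d=-6}
  after event 5 (t=25: SET b = 17): {a=11, b=17, c=-10, d=-6}
  after event 6 (t=29: SET b = 39): {a=11, b=39, c=-10, d=-6}
  after event 7 (t=31: INC a by 12): {a=23, b=39, c=-10, d=-6}
  after event 8 (t=40: DEC a by 1): {a=22, b=39, c=-10, d=-6}
  after event 9 (t=45: DEC d by 10): {a=22, b=39, c=-10, d=-16}
  after event 10 (t=48: DEC d by 8): {a=22, b=39, c=-10, d=-24}

Answer: {a=22, b=39, c=-10, d=-24}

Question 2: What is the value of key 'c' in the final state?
Track key 'c' through all 10 events:
  event 1 (t=1: INC a by 11): c unchanged
  event 2 (t=8: DEC b by 12): c unchanged
  event 3 (t=12: DEC d by 6): c unchanged
  event 4 (t=18: DEC c by 10): c (absent) -> -10
  event 5 (t=25: SET b = 17): c unchanged
  event 6 (t=29: SET b = 39): c unchanged
  event 7 (t=31: INC a by 12): c unchanged
  event 8 (t=40: DEC a by 1): c unchanged
  event 9 (t=45: DEC d by 10): c unchanged
  event 10 (t=48: DEC d by 8): c unchanged
Final: c = -10

Answer: -10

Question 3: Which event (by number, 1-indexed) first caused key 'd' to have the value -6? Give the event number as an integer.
Answer: 3

Derivation:
Looking for first event where d becomes -6:
  event 3: d (absent) -> -6  <-- first match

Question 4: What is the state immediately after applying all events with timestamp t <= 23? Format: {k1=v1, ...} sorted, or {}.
Apply events with t <= 23 (4 events):
  after event 1 (t=1: INC a by 11): {a=11}
  after event 2 (t=8: DEC b by 12): {a=11, b=-12}
  after event 3 (t=12: DEC d by 6): {a=11, b=-12, d=-6}
  after event 4 (t=18: DEC c by 10): {a=11, b=-12, c=-10, d=-6}

Answer: {a=11, b=-12, c=-10, d=-6}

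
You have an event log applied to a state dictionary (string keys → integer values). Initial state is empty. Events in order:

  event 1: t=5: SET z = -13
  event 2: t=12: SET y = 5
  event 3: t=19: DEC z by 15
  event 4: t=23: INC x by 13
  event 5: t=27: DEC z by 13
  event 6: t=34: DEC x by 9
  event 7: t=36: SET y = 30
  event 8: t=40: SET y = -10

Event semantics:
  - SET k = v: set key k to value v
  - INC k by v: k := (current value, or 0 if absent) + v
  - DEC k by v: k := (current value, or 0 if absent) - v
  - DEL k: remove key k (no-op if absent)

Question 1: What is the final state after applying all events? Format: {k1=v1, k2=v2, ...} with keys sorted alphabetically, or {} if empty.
  after event 1 (t=5: SET z = -13): {z=-13}
  after event 2 (t=12: SET y = 5): {y=5, z=-13}
  after event 3 (t=19: DEC z by 15): {y=5, z=-28}
  after event 4 (t=23: INC x by 13): {x=13, y=5, z=-28}
  after event 5 (t=27: DEC z by 13): {x=13, y=5, z=-41}
  after event 6 (t=34: DEC x by 9): {x=4, y=5, z=-41}
  after event 7 (t=36: SET y = 30): {x=4, y=30, z=-41}
  after event 8 (t=40: SET y = -10): {x=4, y=-10, z=-41}

Answer: {x=4, y=-10, z=-41}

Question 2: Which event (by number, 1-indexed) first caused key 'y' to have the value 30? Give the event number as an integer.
Answer: 7

Derivation:
Looking for first event where y becomes 30:
  event 2: y = 5
  event 3: y = 5
  event 4: y = 5
  event 5: y = 5
  event 6: y = 5
  event 7: y 5 -> 30  <-- first match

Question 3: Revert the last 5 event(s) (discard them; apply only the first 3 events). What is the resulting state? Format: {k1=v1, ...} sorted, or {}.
Answer: {y=5, z=-28}

Derivation:
Keep first 3 events (discard last 5):
  after event 1 (t=5: SET z = -13): {z=-13}
  after event 2 (t=12: SET y = 5): {y=5, z=-13}
  after event 3 (t=19: DEC z by 15): {y=5, z=-28}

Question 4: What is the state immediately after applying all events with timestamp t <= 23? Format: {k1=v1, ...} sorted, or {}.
Answer: {x=13, y=5, z=-28}

Derivation:
Apply events with t <= 23 (4 events):
  after event 1 (t=5: SET z = -13): {z=-13}
  after event 2 (t=12: SET y = 5): {y=5, z=-13}
  after event 3 (t=19: DEC z by 15): {y=5, z=-28}
  after event 4 (t=23: INC x by 13): {x=13, y=5, z=-28}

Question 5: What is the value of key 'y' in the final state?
Track key 'y' through all 8 events:
  event 1 (t=5: SET z = -13): y unchanged
  event 2 (t=12: SET y = 5): y (absent) -> 5
  event 3 (t=19: DEC z by 15): y unchanged
  event 4 (t=23: INC x by 13): y unchanged
  event 5 (t=27: DEC z by 13): y unchanged
  event 6 (t=34: DEC x by 9): y unchanged
  event 7 (t=36: SET y = 30): y 5 -> 30
  event 8 (t=40: SET y = -10): y 30 -> -10
Final: y = -10

Answer: -10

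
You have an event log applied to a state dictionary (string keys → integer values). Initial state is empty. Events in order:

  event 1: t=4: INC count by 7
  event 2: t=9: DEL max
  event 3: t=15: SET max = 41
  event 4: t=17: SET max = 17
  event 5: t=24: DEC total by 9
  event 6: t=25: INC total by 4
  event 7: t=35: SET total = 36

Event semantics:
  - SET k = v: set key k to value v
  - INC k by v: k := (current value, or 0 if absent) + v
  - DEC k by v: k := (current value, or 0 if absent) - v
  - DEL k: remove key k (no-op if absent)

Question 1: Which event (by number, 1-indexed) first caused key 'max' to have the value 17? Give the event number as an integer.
Answer: 4

Derivation:
Looking for first event where max becomes 17:
  event 3: max = 41
  event 4: max 41 -> 17  <-- first match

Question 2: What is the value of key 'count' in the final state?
Track key 'count' through all 7 events:
  event 1 (t=4: INC count by 7): count (absent) -> 7
  event 2 (t=9: DEL max): count unchanged
  event 3 (t=15: SET max = 41): count unchanged
  event 4 (t=17: SET max = 17): count unchanged
  event 5 (t=24: DEC total by 9): count unchanged
  event 6 (t=25: INC total by 4): count unchanged
  event 7 (t=35: SET total = 36): count unchanged
Final: count = 7

Answer: 7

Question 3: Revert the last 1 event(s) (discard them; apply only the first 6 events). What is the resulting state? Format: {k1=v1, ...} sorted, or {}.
Keep first 6 events (discard last 1):
  after event 1 (t=4: INC count by 7): {count=7}
  after event 2 (t=9: DEL max): {count=7}
  after event 3 (t=15: SET max = 41): {count=7, max=41}
  after event 4 (t=17: SET max = 17): {count=7, max=17}
  after event 5 (t=24: DEC total by 9): {count=7, max=17, total=-9}
  after event 6 (t=25: INC total by 4): {count=7, max=17, total=-5}

Answer: {count=7, max=17, total=-5}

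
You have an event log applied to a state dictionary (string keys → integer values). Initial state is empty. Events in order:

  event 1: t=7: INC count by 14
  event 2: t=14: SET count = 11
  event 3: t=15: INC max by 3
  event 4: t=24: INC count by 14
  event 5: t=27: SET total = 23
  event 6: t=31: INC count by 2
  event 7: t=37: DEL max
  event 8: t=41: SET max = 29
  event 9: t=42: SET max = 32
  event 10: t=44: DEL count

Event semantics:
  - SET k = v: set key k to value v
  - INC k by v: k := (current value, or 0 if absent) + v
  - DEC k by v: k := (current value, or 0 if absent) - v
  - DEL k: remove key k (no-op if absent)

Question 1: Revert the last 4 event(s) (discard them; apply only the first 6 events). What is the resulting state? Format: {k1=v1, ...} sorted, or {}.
Keep first 6 events (discard last 4):
  after event 1 (t=7: INC count by 14): {count=14}
  after event 2 (t=14: SET count = 11): {count=11}
  after event 3 (t=15: INC max by 3): {count=11, max=3}
  after event 4 (t=24: INC count by 14): {count=25, max=3}
  after event 5 (t=27: SET total = 23): {count=25, max=3, total=23}
  after event 6 (t=31: INC count by 2): {count=27, max=3, total=23}

Answer: {count=27, max=3, total=23}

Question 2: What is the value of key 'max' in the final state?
Answer: 32

Derivation:
Track key 'max' through all 10 events:
  event 1 (t=7: INC count by 14): max unchanged
  event 2 (t=14: SET count = 11): max unchanged
  event 3 (t=15: INC max by 3): max (absent) -> 3
  event 4 (t=24: INC count by 14): max unchanged
  event 5 (t=27: SET total = 23): max unchanged
  event 6 (t=31: INC count by 2): max unchanged
  event 7 (t=37: DEL max): max 3 -> (absent)
  event 8 (t=41: SET max = 29): max (absent) -> 29
  event 9 (t=42: SET max = 32): max 29 -> 32
  event 10 (t=44: DEL count): max unchanged
Final: max = 32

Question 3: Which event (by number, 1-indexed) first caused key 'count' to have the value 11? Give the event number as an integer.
Answer: 2

Derivation:
Looking for first event where count becomes 11:
  event 1: count = 14
  event 2: count 14 -> 11  <-- first match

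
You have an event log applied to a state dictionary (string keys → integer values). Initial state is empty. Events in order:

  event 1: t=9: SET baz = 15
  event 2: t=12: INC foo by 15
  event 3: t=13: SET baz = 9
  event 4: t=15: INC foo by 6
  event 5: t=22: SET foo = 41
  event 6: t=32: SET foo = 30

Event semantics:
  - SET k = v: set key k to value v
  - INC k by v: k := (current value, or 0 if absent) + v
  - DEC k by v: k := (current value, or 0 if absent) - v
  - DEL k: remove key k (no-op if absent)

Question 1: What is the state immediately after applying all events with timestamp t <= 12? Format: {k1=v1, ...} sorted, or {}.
Answer: {baz=15, foo=15}

Derivation:
Apply events with t <= 12 (2 events):
  after event 1 (t=9: SET baz = 15): {baz=15}
  after event 2 (t=12: INC foo by 15): {baz=15, foo=15}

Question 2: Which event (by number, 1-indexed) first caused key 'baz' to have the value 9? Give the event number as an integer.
Looking for first event where baz becomes 9:
  event 1: baz = 15
  event 2: baz = 15
  event 3: baz 15 -> 9  <-- first match

Answer: 3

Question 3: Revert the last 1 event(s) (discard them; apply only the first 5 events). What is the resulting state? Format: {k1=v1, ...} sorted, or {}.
Keep first 5 events (discard last 1):
  after event 1 (t=9: SET baz = 15): {baz=15}
  after event 2 (t=12: INC foo by 15): {baz=15, foo=15}
  after event 3 (t=13: SET baz = 9): {baz=9, foo=15}
  after event 4 (t=15: INC foo by 6): {baz=9, foo=21}
  after event 5 (t=22: SET foo = 41): {baz=9, foo=41}

Answer: {baz=9, foo=41}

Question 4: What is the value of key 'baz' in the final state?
Answer: 9

Derivation:
Track key 'baz' through all 6 events:
  event 1 (t=9: SET baz = 15): baz (absent) -> 15
  event 2 (t=12: INC foo by 15): baz unchanged
  event 3 (t=13: SET baz = 9): baz 15 -> 9
  event 4 (t=15: INC foo by 6): baz unchanged
  event 5 (t=22: SET foo = 41): baz unchanged
  event 6 (t=32: SET foo = 30): baz unchanged
Final: baz = 9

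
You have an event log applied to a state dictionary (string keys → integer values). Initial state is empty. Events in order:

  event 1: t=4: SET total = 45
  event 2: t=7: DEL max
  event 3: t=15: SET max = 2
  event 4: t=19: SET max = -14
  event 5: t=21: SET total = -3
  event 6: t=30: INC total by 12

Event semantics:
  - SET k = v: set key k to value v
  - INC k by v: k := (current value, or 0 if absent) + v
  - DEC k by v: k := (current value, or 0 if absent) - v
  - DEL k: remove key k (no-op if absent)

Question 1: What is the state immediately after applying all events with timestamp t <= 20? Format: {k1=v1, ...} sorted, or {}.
Answer: {max=-14, total=45}

Derivation:
Apply events with t <= 20 (4 events):
  after event 1 (t=4: SET total = 45): {total=45}
  after event 2 (t=7: DEL max): {total=45}
  after event 3 (t=15: SET max = 2): {max=2, total=45}
  after event 4 (t=19: SET max = -14): {max=-14, total=45}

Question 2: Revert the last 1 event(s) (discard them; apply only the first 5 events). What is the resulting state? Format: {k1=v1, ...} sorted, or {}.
Keep first 5 events (discard last 1):
  after event 1 (t=4: SET total = 45): {total=45}
  after event 2 (t=7: DEL max): {total=45}
  after event 3 (t=15: SET max = 2): {max=2, total=45}
  after event 4 (t=19: SET max = -14): {max=-14, total=45}
  after event 5 (t=21: SET total = -3): {max=-14, total=-3}

Answer: {max=-14, total=-3}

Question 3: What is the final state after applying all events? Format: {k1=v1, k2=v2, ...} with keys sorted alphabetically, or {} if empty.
Answer: {max=-14, total=9}

Derivation:
  after event 1 (t=4: SET total = 45): {total=45}
  after event 2 (t=7: DEL max): {total=45}
  after event 3 (t=15: SET max = 2): {max=2, total=45}
  after event 4 (t=19: SET max = -14): {max=-14, total=45}
  after event 5 (t=21: SET total = -3): {max=-14, total=-3}
  after event 6 (t=30: INC total by 12): {max=-14, total=9}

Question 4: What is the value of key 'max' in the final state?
Answer: -14

Derivation:
Track key 'max' through all 6 events:
  event 1 (t=4: SET total = 45): max unchanged
  event 2 (t=7: DEL max): max (absent) -> (absent)
  event 3 (t=15: SET max = 2): max (absent) -> 2
  event 4 (t=19: SET max = -14): max 2 -> -14
  event 5 (t=21: SET total = -3): max unchanged
  event 6 (t=30: INC total by 12): max unchanged
Final: max = -14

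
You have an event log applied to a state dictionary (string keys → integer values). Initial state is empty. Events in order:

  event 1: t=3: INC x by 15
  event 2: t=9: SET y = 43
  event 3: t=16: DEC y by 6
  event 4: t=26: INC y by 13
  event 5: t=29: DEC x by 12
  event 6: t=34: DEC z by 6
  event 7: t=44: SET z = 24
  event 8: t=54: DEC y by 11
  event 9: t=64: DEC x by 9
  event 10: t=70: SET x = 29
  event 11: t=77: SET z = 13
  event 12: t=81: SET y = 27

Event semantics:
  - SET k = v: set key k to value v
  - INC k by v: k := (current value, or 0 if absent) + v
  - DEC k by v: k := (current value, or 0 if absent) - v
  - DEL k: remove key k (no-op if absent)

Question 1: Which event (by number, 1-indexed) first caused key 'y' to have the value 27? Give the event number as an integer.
Looking for first event where y becomes 27:
  event 2: y = 43
  event 3: y = 37
  event 4: y = 50
  event 5: y = 50
  event 6: y = 50
  event 7: y = 50
  event 8: y = 39
  event 9: y = 39
  event 10: y = 39
  event 11: y = 39
  event 12: y 39 -> 27  <-- first match

Answer: 12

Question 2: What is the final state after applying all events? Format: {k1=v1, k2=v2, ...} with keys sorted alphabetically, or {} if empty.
  after event 1 (t=3: INC x by 15): {x=15}
  after event 2 (t=9: SET y = 43): {x=15, y=43}
  after event 3 (t=16: DEC y by 6): {x=15, y=37}
  after event 4 (t=26: INC y by 13): {x=15, y=50}
  after event 5 (t=29: DEC x by 12): {x=3, y=50}
  after event 6 (t=34: DEC z by 6): {x=3, y=50, z=-6}
  after event 7 (t=44: SET z = 24): {x=3, y=50, z=24}
  after event 8 (t=54: DEC y by 11): {x=3, y=39, z=24}
  after event 9 (t=64: DEC x by 9): {x=-6, y=39, z=24}
  after event 10 (t=70: SET x = 29): {x=29, y=39, z=24}
  after event 11 (t=77: SET z = 13): {x=29, y=39, z=13}
  after event 12 (t=81: SET y = 27): {x=29, y=27, z=13}

Answer: {x=29, y=27, z=13}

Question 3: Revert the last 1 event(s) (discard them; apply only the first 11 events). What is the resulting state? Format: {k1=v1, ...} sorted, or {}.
Answer: {x=29, y=39, z=13}

Derivation:
Keep first 11 events (discard last 1):
  after event 1 (t=3: INC x by 15): {x=15}
  after event 2 (t=9: SET y = 43): {x=15, y=43}
  after event 3 (t=16: DEC y by 6): {x=15, y=37}
  after event 4 (t=26: INC y by 13): {x=15, y=50}
  after event 5 (t=29: DEC x by 12): {x=3, y=50}
  after event 6 (t=34: DEC z by 6): {x=3, y=50, z=-6}
  after event 7 (t=44: SET z = 24): {x=3, y=50, z=24}
  after event 8 (t=54: DEC y by 11): {x=3, y=39, z=24}
  after event 9 (t=64: DEC x by 9): {x=-6, y=39, z=24}
  after event 10 (t=70: SET x = 29): {x=29, y=39, z=24}
  after event 11 (t=77: SET z = 13): {x=29, y=39, z=13}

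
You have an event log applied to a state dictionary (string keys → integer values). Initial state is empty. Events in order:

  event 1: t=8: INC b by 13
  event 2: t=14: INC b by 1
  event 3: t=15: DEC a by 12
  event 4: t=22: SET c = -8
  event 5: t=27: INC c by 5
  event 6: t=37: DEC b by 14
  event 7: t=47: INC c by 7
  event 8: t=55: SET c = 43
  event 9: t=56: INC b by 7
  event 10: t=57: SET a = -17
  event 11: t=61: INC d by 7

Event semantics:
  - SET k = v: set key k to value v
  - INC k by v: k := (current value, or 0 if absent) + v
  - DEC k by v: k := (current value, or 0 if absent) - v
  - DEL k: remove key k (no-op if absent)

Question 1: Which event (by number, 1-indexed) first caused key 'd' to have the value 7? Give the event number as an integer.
Answer: 11

Derivation:
Looking for first event where d becomes 7:
  event 11: d (absent) -> 7  <-- first match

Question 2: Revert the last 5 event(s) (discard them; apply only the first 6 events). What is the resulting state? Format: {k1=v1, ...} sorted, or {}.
Keep first 6 events (discard last 5):
  after event 1 (t=8: INC b by 13): {b=13}
  after event 2 (t=14: INC b by 1): {b=14}
  after event 3 (t=15: DEC a by 12): {a=-12, b=14}
  after event 4 (t=22: SET c = -8): {a=-12, b=14, c=-8}
  after event 5 (t=27: INC c by 5): {a=-12, b=14, c=-3}
  after event 6 (t=37: DEC b by 14): {a=-12, b=0, c=-3}

Answer: {a=-12, b=0, c=-3}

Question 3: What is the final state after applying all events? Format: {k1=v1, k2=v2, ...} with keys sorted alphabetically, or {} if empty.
Answer: {a=-17, b=7, c=43, d=7}

Derivation:
  after event 1 (t=8: INC b by 13): {b=13}
  after event 2 (t=14: INC b by 1): {b=14}
  after event 3 (t=15: DEC a by 12): {a=-12, b=14}
  after event 4 (t=22: SET c = -8): {a=-12, b=14, c=-8}
  after event 5 (t=27: INC c by 5): {a=-12, b=14, c=-3}
  after event 6 (t=37: DEC b by 14): {a=-12, b=0, c=-3}
  after event 7 (t=47: INC c by 7): {a=-12, b=0, c=4}
  after event 8 (t=55: SET c = 43): {a=-12, b=0, c=43}
  after event 9 (t=56: INC b by 7): {a=-12, b=7, c=43}
  after event 10 (t=57: SET a = -17): {a=-17, b=7, c=43}
  after event 11 (t=61: INC d by 7): {a=-17, b=7, c=43, d=7}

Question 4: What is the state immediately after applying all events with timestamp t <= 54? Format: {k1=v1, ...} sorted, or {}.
Answer: {a=-12, b=0, c=4}

Derivation:
Apply events with t <= 54 (7 events):
  after event 1 (t=8: INC b by 13): {b=13}
  after event 2 (t=14: INC b by 1): {b=14}
  after event 3 (t=15: DEC a by 12): {a=-12, b=14}
  after event 4 (t=22: SET c = -8): {a=-12, b=14, c=-8}
  after event 5 (t=27: INC c by 5): {a=-12, b=14, c=-3}
  after event 6 (t=37: DEC b by 14): {a=-12, b=0, c=-3}
  after event 7 (t=47: INC c by 7): {a=-12, b=0, c=4}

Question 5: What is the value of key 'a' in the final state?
Answer: -17

Derivation:
Track key 'a' through all 11 events:
  event 1 (t=8: INC b by 13): a unchanged
  event 2 (t=14: INC b by 1): a unchanged
  event 3 (t=15: DEC a by 12): a (absent) -> -12
  event 4 (t=22: SET c = -8): a unchanged
  event 5 (t=27: INC c by 5): a unchanged
  event 6 (t=37: DEC b by 14): a unchanged
  event 7 (t=47: INC c by 7): a unchanged
  event 8 (t=55: SET c = 43): a unchanged
  event 9 (t=56: INC b by 7): a unchanged
  event 10 (t=57: SET a = -17): a -12 -> -17
  event 11 (t=61: INC d by 7): a unchanged
Final: a = -17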